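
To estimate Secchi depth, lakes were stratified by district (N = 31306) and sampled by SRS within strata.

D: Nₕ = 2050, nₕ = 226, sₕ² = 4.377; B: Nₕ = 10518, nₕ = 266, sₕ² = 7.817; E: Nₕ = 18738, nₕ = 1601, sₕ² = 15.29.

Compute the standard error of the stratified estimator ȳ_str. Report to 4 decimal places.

Var(ȳ_str) = Σₕ Wₕ²(1 − fₕ)sₕ²/nₕ with Wₕ = Nₕ/N, N = 31306.
D: Wₕ = 0.06548266; term = 0.06548266²·(1 − 0.11024390)·4.377/226 = 7.3891016 × 10^-5.
B: Wₕ = 0.33597393; term = 0.33597393²·(1 − 0.02528998)·7.817/266 = 0.0032332931.
E: Wₕ = 0.59854341; term = 0.59854341²·(1 − 0.08544135)·15.29/1601 = 0.003129097.
Sum = 0.0064362811.
SE = √(0.0064362811) = 0.0802.

0.0802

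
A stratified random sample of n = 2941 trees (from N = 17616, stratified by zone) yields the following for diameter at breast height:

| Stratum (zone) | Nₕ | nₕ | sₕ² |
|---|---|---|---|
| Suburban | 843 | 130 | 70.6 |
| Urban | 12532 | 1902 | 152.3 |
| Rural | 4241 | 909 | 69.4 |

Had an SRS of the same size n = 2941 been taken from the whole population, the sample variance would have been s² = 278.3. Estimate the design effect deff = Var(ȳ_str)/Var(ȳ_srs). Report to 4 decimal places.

Var(ȳ_str) = Σ Wₕ²(1−fₕ)sₕ²/nₕ with Wₕ = Nₕ/17616:
  Suburban: (843/17616)²·(1−130/843)·70.6/130 = 0.0010518743
  Urban: (12532/17616)²·(1−1902/12532)·152.3/1902 = 0.034373871
  Rural: (4241/17616)²·(1−909/4241)·69.4/909 = 0.0034765962
  → Var(ȳ_str) = 0.038902342.
Var(ȳ_srs) = (1 − 2941/17616)·278.3/2941 = 0.07882954.
deff = 0.038902342 / 0.07882954 = 0.4935.

0.4935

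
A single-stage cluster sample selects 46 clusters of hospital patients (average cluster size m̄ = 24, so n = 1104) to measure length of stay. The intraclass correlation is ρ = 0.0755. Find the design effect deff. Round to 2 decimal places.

2.74

deff = 1 + (24 − 1)·0.0755 = 1 + 1.7365 = 2.7365.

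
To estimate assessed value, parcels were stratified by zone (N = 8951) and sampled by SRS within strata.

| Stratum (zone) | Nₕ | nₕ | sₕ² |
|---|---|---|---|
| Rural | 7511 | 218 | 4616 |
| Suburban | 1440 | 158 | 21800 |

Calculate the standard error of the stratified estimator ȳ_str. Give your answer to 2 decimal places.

Var(ȳ_str) = Σₕ Wₕ²(1 − fₕ)sₕ²/nₕ with Wₕ = Nₕ/N, N = 8951.
Rural: Wₕ = 0.83912412; term = 0.83912412²·(1 − 0.02902410)·4616/218 = 14.47672.
Suburban: Wₕ = 0.16087588; term = 0.16087588²·(1 − 0.10972222)·21800/158 = 3.1791192.
Sum = 17.655839.
SE = √(17.655839) = 4.20.

4.20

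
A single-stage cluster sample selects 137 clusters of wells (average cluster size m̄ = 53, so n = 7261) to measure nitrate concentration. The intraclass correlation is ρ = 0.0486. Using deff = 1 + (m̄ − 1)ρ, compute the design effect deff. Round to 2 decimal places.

deff = 1 + (53 − 1)·0.0486 = 1 + 2.5272 = 3.5272.

3.53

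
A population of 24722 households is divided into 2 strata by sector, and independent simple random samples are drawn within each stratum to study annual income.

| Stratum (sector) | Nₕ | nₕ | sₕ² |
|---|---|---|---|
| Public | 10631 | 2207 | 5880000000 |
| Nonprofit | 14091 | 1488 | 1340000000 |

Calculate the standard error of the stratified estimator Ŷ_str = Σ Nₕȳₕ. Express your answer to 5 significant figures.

1.9963 × 10^7

Var(Ŷ_str) = Σₕ Nₕ²(1 − fₕ)sₕ²/nₕ.
Public: 10631²·(1 − 2207/10631)·5880000000/2207 = 2.3859837 × 10^14.
Nonprofit: 14091²·(1 − 1488/14091)·1340000000/1488 = 1.5992546 × 10^14.
Sum = 3.9852383 × 10^14.
SE = √(3.9852383 × 10^14) = 1.9963 × 10^7.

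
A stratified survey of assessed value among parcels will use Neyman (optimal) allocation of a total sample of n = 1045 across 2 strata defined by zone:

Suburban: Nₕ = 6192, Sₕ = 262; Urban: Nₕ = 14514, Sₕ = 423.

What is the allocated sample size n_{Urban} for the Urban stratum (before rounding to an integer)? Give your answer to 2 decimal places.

826.58

Neyman allocation: nₕ = n·NₕSₕ / Σⱼ NⱼSⱼ.
Σ NⱼSⱼ = 6192·262 + 14514·423 = 7.761726 × 10^6.
n_{Urban} = 1045·14514·423 / (7.761726 × 10^6) = 826.58.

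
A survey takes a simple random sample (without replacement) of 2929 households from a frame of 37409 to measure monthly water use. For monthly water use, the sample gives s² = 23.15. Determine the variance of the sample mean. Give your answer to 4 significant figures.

Under SRS without replacement, Var(ȳ) = (1 − f)·s²/n with f = n/N = 2929/37409 = 0.07829667.
Var(ȳ) = (1 − 0.07829667)·23.15/2929 = 0.92170333·0.0079037214 = 0.0072848864.

0.007285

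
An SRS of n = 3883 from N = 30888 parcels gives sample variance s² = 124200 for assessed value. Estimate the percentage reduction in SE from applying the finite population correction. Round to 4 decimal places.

6.4966

f = n/N = 3883/30888 = 0.12571225.
SE_no-fpc = √(s²/n) = 5.6555794; SE_fpc = √((1−f)s²/n) = 5.2881565.
Ratio = √(1−f) = 0.93503356. Reduction = 100·(1 − 0.93503356) = 6.4966%.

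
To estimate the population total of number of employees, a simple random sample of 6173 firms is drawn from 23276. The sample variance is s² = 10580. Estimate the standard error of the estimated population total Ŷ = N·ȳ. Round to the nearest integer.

26121

Var(Ŷ) = N²·Var(ȳ) = N²·(1 − n/N)·s²/n.
f = 6173/23276 = 0.26520880; Var(ȳ) = 0.73479120·10580/6173 = 1.25937.
Var(Ŷ) = 23276² · 1.25937 = 6.8229163 × 10^8.
SE(Ŷ) = √(6.8229163 × 10^8) = 26121.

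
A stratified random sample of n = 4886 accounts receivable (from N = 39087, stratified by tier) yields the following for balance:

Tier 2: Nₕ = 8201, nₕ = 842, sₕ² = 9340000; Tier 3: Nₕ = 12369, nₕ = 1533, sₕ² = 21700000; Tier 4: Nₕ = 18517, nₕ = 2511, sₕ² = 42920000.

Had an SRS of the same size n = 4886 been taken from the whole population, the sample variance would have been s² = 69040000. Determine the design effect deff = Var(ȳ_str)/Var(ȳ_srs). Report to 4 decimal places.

Var(ȳ_str) = Σ Wₕ²(1−fₕ)sₕ²/nₕ with Wₕ = Nₕ/39087:
  Tier 2: (8201/39087)²·(1−842/8201)·9340000/842 = 438.1832
  Tier 3: (12369/39087)²·(1−1533/12369)·21700000/1533 = 1241.8138
  Tier 4: (18517/39087)²·(1−2511/18517)·42920000/2511 = 3315.9026
  → Var(ȳ_str) = 4995.8996.
Var(ȳ_srs) = (1 − 4886/39087)·69040000/4886 = 12363.852.
deff = 4995.8996 / 12363.852 = 0.4041.

0.4041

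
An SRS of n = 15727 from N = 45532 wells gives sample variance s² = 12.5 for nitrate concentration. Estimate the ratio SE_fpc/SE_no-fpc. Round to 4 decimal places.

0.8091

f = n/N = 15727/45532 = 0.34540543.
SE_no-fpc = √(s²/n) = 0.028192401; SE_fpc = √((1−f)s²/n) = 0.022809631.
Ratio = √(1−f) = 0.80907019.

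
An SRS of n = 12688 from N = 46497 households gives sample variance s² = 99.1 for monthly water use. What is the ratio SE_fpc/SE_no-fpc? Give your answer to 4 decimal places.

f = n/N = 12688/46497 = 0.27287782.
SE_no-fpc = √(s²/n) = 0.088377201; SE_fpc = √((1−f)s²/n) = 0.075360529.
Ratio = √(1−f) = 0.85271459.

0.8527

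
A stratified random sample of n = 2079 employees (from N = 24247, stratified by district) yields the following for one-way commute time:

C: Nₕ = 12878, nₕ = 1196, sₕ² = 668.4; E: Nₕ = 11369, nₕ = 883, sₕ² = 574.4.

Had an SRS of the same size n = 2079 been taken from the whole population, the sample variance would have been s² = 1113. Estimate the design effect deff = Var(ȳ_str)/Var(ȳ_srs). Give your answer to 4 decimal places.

0.5617

Var(ȳ_str) = Σ Wₕ²(1−fₕ)sₕ²/nₕ with Wₕ = Nₕ/24247:
  C: (12878/24247)²·(1−1196/12878)·668.4/1196 = 0.1430062
  E: (11369/24247)²·(1−883/11369)·574.4/883 = 0.1319076
  → Var(ȳ_str) = 0.2749138.
Var(ȳ_srs) = (1 − 2079/24247)·1113/2079 = 0.48945095.
deff = 0.2749138 / 0.48945095 = 0.5617.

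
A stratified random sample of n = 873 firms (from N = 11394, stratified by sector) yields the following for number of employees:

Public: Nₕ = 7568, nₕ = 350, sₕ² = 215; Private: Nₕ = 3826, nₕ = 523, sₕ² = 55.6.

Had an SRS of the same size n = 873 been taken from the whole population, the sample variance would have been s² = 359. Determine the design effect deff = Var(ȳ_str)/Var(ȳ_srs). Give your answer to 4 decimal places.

Var(ȳ_str) = Σ Wₕ²(1−fₕ)sₕ²/nₕ with Wₕ = Nₕ/11394:
  Public: (7568/11394)²·(1−350/7568)·215/350 = 0.25847348
  Private: (3826/11394)²·(1−523/3826)·55.6/523 = 0.010348424
  → Var(ȳ_str) = 0.2688219.
Var(ȳ_srs) = (1 − 873/11394)·359/873 = 0.37971785.
deff = 0.2688219 / 0.37971785 = 0.7080.

0.7080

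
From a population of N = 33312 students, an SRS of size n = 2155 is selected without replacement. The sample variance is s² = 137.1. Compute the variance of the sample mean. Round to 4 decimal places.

Under SRS without replacement, Var(ȳ) = (1 − f)·s²/n with f = n/N = 2155/33312 = 0.06469140.
Var(ȳ) = (1 − 0.06469140)·137.1/2155 = 0.93530860·0.06361949 = 0.059503856.

0.0595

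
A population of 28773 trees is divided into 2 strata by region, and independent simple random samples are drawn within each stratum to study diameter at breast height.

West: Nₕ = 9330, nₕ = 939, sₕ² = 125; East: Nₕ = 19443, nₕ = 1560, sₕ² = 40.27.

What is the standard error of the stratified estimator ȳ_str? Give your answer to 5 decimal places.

Var(ȳ_str) = Σₕ Wₕ²(1 − fₕ)sₕ²/nₕ with Wₕ = Nₕ/N, N = 28773.
West: Wₕ = 0.32426233; term = 0.32426233²·(1 − 0.10064309)·125/939 = 0.01258837.
East: Wₕ = 0.67573767; term = 0.67573767²·(1 − 0.08023453)·40.27/1560 = 0.010841525.
Sum = 0.023429895.
SE = √(0.023429895) = 0.15307.

0.15307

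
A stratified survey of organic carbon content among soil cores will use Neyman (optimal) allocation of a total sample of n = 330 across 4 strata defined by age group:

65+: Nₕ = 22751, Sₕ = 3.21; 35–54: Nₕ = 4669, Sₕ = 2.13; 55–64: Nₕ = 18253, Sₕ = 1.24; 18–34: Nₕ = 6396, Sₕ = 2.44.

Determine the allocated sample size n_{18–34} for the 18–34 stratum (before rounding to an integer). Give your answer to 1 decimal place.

Neyman allocation: nₕ = n·NₕSₕ / Σⱼ NⱼSⱼ.
Σ NⱼSⱼ = 22751·3.21 + 4669·2.13 + 18253·1.24 + 6396·2.44 = 121215.64.
n_{18–34} = 330·6396·2.44 / 121215.64 = 42.5.

42.5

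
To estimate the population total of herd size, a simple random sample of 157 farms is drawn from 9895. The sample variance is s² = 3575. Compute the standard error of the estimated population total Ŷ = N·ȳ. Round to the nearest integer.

46842

Var(Ŷ) = N²·Var(ȳ) = N²·(1 − n/N)·s²/n.
f = 157/9895 = 0.01586660; Var(ȳ) = 0.98413340·3575/157 = 22.409407.
Var(Ŷ) = 9895² · 22.409407 = 2.194128 × 10^9.
SE(Ŷ) = √(2.194128 × 10^9) = 46842.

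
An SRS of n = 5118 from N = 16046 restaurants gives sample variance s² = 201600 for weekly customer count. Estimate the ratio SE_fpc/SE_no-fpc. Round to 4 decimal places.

0.8253

f = n/N = 5118/16046 = 0.31895800.
SE_no-fpc = √(s²/n) = 6.2761761; SE_fpc = √((1−f)s²/n) = 5.1794312.
Ratio = √(1−f) = 0.82525269.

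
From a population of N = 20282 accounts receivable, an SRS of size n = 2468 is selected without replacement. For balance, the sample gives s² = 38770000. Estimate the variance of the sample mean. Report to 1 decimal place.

13797.5

Under SRS without replacement, Var(ȳ) = (1 − f)·s²/n with f = n/N = 2468/20282 = 0.12168425.
Var(ȳ) = (1 − 0.12168425)·38770000/2468 = 0.87831575·15709.076 = 13797.529.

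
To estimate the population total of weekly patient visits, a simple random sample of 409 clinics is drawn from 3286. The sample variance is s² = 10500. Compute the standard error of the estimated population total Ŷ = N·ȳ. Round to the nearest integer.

15579

Var(Ŷ) = N²·Var(ȳ) = N²·(1 − n/N)·s²/n.
f = 409/3286 = 0.12446744; Var(ȳ) = 0.87553256·10500/409 = 22.476997.
Var(Ŷ) = 3286² · 22.476997 = 2.4270203 × 10^8.
SE(Ŷ) = √(2.4270203 × 10^8) = 15579.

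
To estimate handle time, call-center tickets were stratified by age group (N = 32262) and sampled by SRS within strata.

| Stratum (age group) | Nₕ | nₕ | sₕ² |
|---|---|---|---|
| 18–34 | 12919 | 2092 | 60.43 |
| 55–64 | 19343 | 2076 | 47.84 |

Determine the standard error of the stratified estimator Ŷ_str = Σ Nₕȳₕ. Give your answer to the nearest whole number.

3426

Var(Ŷ_str) = Σₕ Nₕ²(1 − fₕ)sₕ²/nₕ.
18–34: 12919²·(1 − 2092/12919)·60.43/2092 = 4.0404334 × 10^6.
55–64: 19343²·(1 − 2076/19343)·47.84/2076 = 7.6966997 × 10^6.
Sum = 1.1737133 × 10^7.
SE = √(1.1737133 × 10^7) = 3426.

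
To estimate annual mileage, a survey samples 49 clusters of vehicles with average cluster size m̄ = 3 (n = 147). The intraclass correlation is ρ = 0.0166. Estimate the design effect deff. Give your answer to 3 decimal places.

1.033

deff = 1 + (3 − 1)·0.0166 = 1 + 0.0332 = 1.0332.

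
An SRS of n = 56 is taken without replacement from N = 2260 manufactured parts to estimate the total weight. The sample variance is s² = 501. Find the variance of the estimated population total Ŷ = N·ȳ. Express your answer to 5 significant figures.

Var(Ŷ) = N²·Var(ȳ) = N²·(1 − n/N)·s²/n.
f = 56/2260 = 0.02477876; Var(ȳ) = 0.97522124·501/56 = 8.7247472.
Var(Ŷ) = 2260² · 8.7247472 = 4.4562519 × 10^7.

4.4563 × 10^7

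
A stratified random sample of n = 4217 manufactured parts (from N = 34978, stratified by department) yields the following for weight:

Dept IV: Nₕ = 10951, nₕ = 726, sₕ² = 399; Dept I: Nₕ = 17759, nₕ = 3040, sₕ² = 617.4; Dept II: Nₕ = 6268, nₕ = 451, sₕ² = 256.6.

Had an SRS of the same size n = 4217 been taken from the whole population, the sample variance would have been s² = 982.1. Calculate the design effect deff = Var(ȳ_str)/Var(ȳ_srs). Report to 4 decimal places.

Var(ȳ_str) = Σ Wₕ²(1−fₕ)sₕ²/nₕ with Wₕ = Nₕ/34978:
  Dept IV: (10951/34978)²·(1−726/10951)·399/726 = 0.050299472
  Dept I: (17759/34978)²·(1−3040/17759)·617.4/3040 = 0.043391025
  Dept II: (6268/34978)²·(1−451/6268)·256.6/451 = 0.016955797
  → Var(ȳ_str) = 0.11064629.
Var(ȳ_srs) = (1 − 4217/34978)·982.1/4217 = 0.20481303.
deff = 0.11064629 / 0.20481303 = 0.5402.

0.5402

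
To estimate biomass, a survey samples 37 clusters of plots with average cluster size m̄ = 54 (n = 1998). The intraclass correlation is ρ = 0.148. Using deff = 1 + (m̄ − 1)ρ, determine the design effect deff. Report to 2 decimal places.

deff = 1 + (54 − 1)·0.148 = 1 + 7.844 = 8.844.

8.84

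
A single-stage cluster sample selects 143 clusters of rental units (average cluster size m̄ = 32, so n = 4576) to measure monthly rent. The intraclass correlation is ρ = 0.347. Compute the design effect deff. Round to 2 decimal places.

11.76

deff = 1 + (32 − 1)·0.347 = 1 + 10.757 = 11.757.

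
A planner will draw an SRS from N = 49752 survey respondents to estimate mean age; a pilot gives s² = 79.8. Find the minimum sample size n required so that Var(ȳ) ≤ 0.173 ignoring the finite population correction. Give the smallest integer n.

462

Without fpc, n₀ = s²/D = 79.8/0.173 = 461.2717.
Rounding up, n = 462.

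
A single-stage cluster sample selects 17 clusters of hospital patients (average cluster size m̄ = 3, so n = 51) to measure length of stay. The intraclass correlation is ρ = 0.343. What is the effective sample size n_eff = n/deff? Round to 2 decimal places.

deff = 1 + (3 − 1)·0.343 = 1 + 0.686 = 1.686.
n_eff = 51 / 1.686 = 30.25.

30.25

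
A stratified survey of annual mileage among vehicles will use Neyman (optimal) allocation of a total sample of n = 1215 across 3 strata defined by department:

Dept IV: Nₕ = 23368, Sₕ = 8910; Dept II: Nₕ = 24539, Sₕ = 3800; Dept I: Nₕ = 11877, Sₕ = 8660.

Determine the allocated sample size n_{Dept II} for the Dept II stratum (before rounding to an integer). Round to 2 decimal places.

280.22

Neyman allocation: nₕ = n·NₕSₕ / Σⱼ NⱼSⱼ.
Σ NⱼSⱼ = 23368·8910 + 24539·3800 + 11877·8660 = 4.043119 × 10^8.
n_{Dept II} = 1215·24539·3800 / (4.043119 × 10^8) = 280.22.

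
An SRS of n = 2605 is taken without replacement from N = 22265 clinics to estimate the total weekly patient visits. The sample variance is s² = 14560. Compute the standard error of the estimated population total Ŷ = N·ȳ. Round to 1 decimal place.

Var(Ŷ) = N²·Var(ȳ) = N²·(1 − n/N)·s²/n.
f = 2605/22265 = 0.11699978; Var(ȳ) = 0.88300022·14560/2605 = 4.9353103.
Var(Ŷ) = 22265² · 4.9353103 = 2.4465825 × 10^9.
SE(Ŷ) = √(2.4465825 × 10^9) = 49462.9.

49462.9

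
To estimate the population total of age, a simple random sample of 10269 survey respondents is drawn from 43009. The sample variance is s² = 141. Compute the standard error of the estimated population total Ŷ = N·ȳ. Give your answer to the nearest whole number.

Var(Ŷ) = N²·Var(ȳ) = N²·(1 − n/N)·s²/n.
f = 10269/43009 = 0.23876398; Var(ȳ) = 0.76123602·141/10269 = 0.010452262.
Var(Ŷ) = 43009² · 0.010452262 = 1.9334323 × 10^7.
SE(Ŷ) = √(1.9334323 × 10^7) = 4397.

4397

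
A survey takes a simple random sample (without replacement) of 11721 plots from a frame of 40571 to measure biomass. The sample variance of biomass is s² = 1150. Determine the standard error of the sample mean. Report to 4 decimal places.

Under SRS without replacement, Var(ȳ) = (1 − f)·s²/n with f = n/N = 11721/40571 = 0.28890094.
Var(ȳ) = (1 − 0.28890094)·1150/11721 = 0.71109906·0.098114495 = 0.069769126.
SE(ȳ) = √(0.069769126) = 0.2641.

0.2641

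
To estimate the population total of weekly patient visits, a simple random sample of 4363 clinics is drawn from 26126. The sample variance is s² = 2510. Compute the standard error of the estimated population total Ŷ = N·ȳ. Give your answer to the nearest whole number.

18086

Var(Ŷ) = N²·Var(ȳ) = N²·(1 − n/N)·s²/n.
f = 4363/26126 = 0.16699839; Var(ȳ) = 0.83300161·2510/4363 = 0.47921935.
Var(Ŷ) = 26126² · 0.47921935 = 3.2709973 × 10^8.
SE(Ŷ) = √(3.2709973 × 10^8) = 18086.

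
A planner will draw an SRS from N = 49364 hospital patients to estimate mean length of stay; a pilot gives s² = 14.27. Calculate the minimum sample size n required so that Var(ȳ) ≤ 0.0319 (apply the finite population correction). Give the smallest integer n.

444

Without fpc, n₀ = s²/D = 14.27/0.0319 = 447.3354.
With fpc, (1 − n/N)·s²/n ≤ D requires n ≥ n₀/(1 + n₀/N) = 447.3354/(1 + 447.3354/49364) = 443.3181.
Rounding up, n = 444.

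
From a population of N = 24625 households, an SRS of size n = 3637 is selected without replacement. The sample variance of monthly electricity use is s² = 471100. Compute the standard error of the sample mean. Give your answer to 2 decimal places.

Under SRS without replacement, Var(ȳ) = (1 − f)·s²/n with f = n/N = 3637/24625 = 0.14769543.
Var(ȳ) = (1 − 0.14769543)·471100/3637 = 0.85230457·129.52983 = 110.39887.
SE(ȳ) = √(110.39887) = 10.51.

10.51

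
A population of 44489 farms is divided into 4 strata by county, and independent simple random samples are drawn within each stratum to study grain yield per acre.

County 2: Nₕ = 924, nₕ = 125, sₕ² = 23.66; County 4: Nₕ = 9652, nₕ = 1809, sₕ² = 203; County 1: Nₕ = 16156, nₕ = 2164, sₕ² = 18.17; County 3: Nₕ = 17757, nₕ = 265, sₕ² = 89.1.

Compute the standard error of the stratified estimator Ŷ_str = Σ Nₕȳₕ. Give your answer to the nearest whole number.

10722

Var(Ŷ_str) = Σₕ Nₕ²(1 − fₕ)sₕ²/nₕ.
County 2: 924²·(1 − 125/924)·23.66/125 = 139740.88.
County 4: 9652²·(1 − 1809/9652)·203/1809 = 8.4948751 × 10^6.
County 1: 16156²·(1 − 2164/16156)·18.17/2164 = 1.898066 × 10^6.
County 3: 17757²·(1 − 265/17757)·89.1/265 = 1.0443375 × 10^8.
Sum = 1.1496643 × 10^8.
SE = √(1.1496643 × 10^8) = 10722.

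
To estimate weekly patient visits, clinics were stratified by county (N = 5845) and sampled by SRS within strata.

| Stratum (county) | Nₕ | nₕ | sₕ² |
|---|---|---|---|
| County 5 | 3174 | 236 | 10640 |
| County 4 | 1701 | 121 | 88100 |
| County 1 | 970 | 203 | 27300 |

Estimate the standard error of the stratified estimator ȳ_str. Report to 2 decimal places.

Var(ȳ_str) = Σₕ Wₕ²(1 − fₕ)sₕ²/nₕ with Wₕ = Nₕ/N, N = 5845.
County 5: Wₕ = 0.54302823; term = 0.54302823²·(1 − 0.07435413)·10640/236 = 12.306068.
County 4: Wₕ = 0.29101796; term = 0.29101796²·(1 − 0.07113463)·88100/121 = 57.277349.
County 1: Wₕ = 0.16595381; term = 0.16595381²·(1 − 0.20927835)·27300/203 = 2.9286311.
Sum = 72.512048.
SE = √(72.512048) = 8.52.

8.52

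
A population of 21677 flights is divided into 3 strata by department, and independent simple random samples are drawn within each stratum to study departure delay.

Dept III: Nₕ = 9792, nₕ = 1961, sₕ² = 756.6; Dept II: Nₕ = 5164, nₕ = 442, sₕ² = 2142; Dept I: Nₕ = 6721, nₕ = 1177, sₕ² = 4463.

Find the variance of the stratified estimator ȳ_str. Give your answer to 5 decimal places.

0.61513

Var(ȳ_str) = Σₕ Wₕ²(1 − fₕ)sₕ²/nₕ with Wₕ = Nₕ/N, N = 21677.
Dept III: Wₕ = 0.45172302; term = 0.45172302²·(1 − 0.20026552)·756.6/1961 = 0.062962073.
Dept II: Wₕ = 0.23822485; term = 0.23822485²·(1 − 0.08559256)·2142/442 = 0.2514844.
Dept I: Wₕ = 0.31005213; term = 0.31005213²·(1 − 0.17512275)·4463/1177 = 0.30068322.
Sum = 0.61512969.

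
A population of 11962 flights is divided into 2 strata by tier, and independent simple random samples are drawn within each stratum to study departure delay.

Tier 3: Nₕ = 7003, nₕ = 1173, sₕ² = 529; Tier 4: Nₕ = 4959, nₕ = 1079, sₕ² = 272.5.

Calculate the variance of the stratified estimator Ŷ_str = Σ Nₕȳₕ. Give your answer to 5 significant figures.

Var(Ŷ_str) = Σₕ Nₕ²(1 − fₕ)sₕ²/nₕ.
Tier 3: 7003²·(1 − 1173/7003)·529/1173 = 1.8412397 × 10^7.
Tier 4: 4959²·(1 − 1079/4959)·272.5/1079 = 4.8592685 × 10^6.
Sum = 2.3271666 × 10^7.

2.3272 × 10^7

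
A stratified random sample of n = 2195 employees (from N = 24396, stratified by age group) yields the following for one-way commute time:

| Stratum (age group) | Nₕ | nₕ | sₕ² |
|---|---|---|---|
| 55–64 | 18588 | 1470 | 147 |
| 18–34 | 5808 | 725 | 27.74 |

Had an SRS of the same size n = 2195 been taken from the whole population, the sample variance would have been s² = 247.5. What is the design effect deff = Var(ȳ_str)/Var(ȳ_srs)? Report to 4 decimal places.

0.5395

Var(ȳ_str) = Σ Wₕ²(1−fₕ)sₕ²/nₕ with Wₕ = Nₕ/24396:
  55–64: (18588/24396)²·(1−1470/18588)·147/1470 = 0.053462398
  18–34: (5808/24396)²·(1−725/5808)·27.74/725 = 0.0018979201
  → Var(ȳ_str) = 0.055360318.
Var(ȳ_srs) = (1 − 2195/24396)·247.5/2195 = 0.10261116.
deff = 0.055360318 / 0.10261116 = 0.5395.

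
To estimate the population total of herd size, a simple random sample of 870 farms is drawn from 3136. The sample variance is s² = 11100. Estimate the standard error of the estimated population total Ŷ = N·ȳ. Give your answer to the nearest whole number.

Var(Ŷ) = N²·Var(ȳ) = N²·(1 − n/N)·s²/n.
f = 870/3136 = 0.27742347; Var(ȳ) = 0.72257653·11100/870 = 9.2190799.
Var(Ŷ) = 3136² · 9.2190799 = 9.0665004 × 10^7.
SE(Ŷ) = √(9.0665004 × 10^7) = 9522.

9522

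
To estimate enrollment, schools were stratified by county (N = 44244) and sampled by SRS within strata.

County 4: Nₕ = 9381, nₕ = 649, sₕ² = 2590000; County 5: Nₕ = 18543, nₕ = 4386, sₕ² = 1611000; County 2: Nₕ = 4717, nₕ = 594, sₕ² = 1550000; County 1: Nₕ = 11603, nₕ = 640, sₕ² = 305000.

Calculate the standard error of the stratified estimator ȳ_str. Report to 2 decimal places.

16.53

Var(ȳ_str) = Σₕ Wₕ²(1 − fₕ)sₕ²/nₕ with Wₕ = Nₕ/N, N = 44244.
County 4: Wₕ = 0.21202875; term = 0.21202875²·(1 − 0.06918239)·2590000/649 = 166.99719.
County 5: Wₕ = 0.41910768; term = 0.41910768²·(1 − 0.23653131)·1611000/4386 = 49.257161.
County 2: Wₕ = 0.10661333; term = 0.10661333²·(1 − 0.12592750)·1550000/594 = 25.924817.
County 1: Wₕ = 0.26225025; term = 0.26225025²·(1 − 0.05515815)·305000/640 = 30.967832.
Sum = 273.147.
SE = √(273.147) = 16.53.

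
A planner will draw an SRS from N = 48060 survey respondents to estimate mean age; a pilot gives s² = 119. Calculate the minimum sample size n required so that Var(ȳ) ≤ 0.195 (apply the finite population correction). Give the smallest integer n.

603

Without fpc, n₀ = s²/D = 119/0.195 = 610.2564.
With fpc, (1 − n/N)·s²/n ≤ D requires n ≥ n₀/(1 + n₀/N) = 610.2564/(1 + 610.2564/48060) = 602.6046.
Rounding up, n = 603.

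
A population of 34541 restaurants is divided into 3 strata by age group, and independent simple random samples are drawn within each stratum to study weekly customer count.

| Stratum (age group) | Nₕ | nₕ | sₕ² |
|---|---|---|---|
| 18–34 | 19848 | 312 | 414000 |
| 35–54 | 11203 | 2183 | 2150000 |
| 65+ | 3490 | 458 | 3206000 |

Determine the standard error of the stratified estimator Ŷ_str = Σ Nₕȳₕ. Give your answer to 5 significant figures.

Var(Ŷ_str) = Σₕ Nₕ²(1 − fₕ)sₕ²/nₕ.
18–34: 19848²·(1 − 312/19848)·414000/312 = 5.1451512 × 10^11.
35–54: 11203²·(1 − 2183/11203)·2150000/2183 = 9.952349 × 10^10.
65+: 3490²·(1 − 458/3490)·3206000/458 = 7.407176 × 10^10.
Sum = 6.8811037 × 10^11.
SE = √(6.8811037 × 10^11) = 829520.

829520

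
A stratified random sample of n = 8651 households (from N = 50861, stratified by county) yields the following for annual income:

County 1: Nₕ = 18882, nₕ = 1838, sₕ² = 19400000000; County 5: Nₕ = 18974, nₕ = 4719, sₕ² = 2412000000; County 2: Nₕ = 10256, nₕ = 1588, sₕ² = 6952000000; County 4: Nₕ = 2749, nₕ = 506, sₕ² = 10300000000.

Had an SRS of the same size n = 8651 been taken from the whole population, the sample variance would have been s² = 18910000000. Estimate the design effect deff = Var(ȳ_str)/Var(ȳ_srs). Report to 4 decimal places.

Var(ȳ_str) = Σ Wₕ²(1−fₕ)sₕ²/nₕ with Wₕ = Nₕ/50861:
  County 1: (18882/50861)²·(1−1838/18882)·19400000000/1838 = 1.3131246 × 10^6
  County 5: (18974/50861)²·(1−4719/18974)·2412000000/4719 = 53442.117
  County 2: (10256/50861)²·(1−1588/10256)·6952000000/1588 = 150447.99
  County 4: (2749/50861)²·(1−506/2749)·10300000000/506 = 48520.016
  → Var(ȳ_str) = 1.5655347 × 10^6.
Var(ȳ_srs) = (1 − 8651/50861)·18910000000/8651 = 1.8140768 × 10^6.
deff = (1.5655347 × 10^6) / (1.8140768 × 10^6) = 0.8630.

0.8630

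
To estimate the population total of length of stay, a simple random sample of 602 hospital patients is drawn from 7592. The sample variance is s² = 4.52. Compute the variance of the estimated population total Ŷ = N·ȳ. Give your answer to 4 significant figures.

398500

Var(Ŷ) = N²·Var(ȳ) = N²·(1 − n/N)·s²/n.
f = 602/7592 = 0.07929399; Var(ȳ) = 0.92070601·4.52/602 = 0.0069129421.
Var(Ŷ) = 7592² · 0.0069129421 = 398451.36.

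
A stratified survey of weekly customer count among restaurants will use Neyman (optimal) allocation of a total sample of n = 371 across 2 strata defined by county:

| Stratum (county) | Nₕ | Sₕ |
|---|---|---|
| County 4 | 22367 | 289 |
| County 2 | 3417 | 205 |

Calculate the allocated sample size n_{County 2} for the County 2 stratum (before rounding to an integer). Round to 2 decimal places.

Neyman allocation: nₕ = n·NₕSₕ / Σⱼ NⱼSⱼ.
Σ NⱼSⱼ = 22367·289 + 3417·205 = 7.164548 × 10^6.
n_{County 2} = 371·3417·205 / (7.164548 × 10^6) = 36.27.

36.27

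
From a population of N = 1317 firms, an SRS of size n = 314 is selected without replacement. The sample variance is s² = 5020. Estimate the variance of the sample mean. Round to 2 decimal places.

12.18

Under SRS without replacement, Var(ȳ) = (1 − f)·s²/n with f = n/N = 314/1317 = 0.23842065.
Var(ȳ) = (1 − 0.23842065)·5020/314 = 0.76157935·15.987261 = 12.175568.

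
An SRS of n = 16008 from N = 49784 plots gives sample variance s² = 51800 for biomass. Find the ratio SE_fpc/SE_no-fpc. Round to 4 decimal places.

0.8237

f = n/N = 16008/49784 = 0.32154909.
SE_no-fpc = √(s²/n) = 1.7988558; SE_fpc = √((1−f)s²/n) = 1.4816839.
Ratio = √(1−f) = 0.82368131.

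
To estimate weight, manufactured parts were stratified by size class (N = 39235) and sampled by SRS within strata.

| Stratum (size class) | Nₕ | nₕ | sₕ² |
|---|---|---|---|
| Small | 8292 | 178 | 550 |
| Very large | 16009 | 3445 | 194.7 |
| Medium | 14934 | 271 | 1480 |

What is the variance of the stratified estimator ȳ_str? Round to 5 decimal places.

0.91930

Var(ȳ_str) = Σₕ Wₕ²(1 − fₕ)sₕ²/nₕ with Wₕ = Nₕ/N, N = 39235.
Small: Wₕ = 0.21134191; term = 0.21134191²·(1 − 0.02146647)·550/178 = 0.13504847.
Very large: Wₕ = 0.40802855; term = 0.40802855²·(1 − 0.21519145)·194.7/3445 = 0.0073845076.
Medium: Wₕ = 0.38062954; term = 0.38062954²·(1 − 0.01814651)·1480/271 = 0.77686238.
Sum = 0.91929536.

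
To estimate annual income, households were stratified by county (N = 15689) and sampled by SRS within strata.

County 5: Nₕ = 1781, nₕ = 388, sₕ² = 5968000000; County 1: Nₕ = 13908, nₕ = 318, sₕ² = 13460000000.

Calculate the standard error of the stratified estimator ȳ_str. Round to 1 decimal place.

5714.6

Var(ȳ_str) = Σₕ Wₕ²(1 − fₕ)sₕ²/nₕ with Wₕ = Nₕ/N, N = 15689.
County 5: Wₕ = 0.11351903; term = 0.11351903²·(1 − 0.21785514)·5968000000/388 = 155032.09.
County 1: Wₕ = 0.88648097; term = 0.88648097²·(1 − 0.02286454)·13460000000/318 = 3.250211 × 10^7.
Sum = 3.2657142 × 10^7.
SE = √(3.2657142 × 10^7) = 5714.6.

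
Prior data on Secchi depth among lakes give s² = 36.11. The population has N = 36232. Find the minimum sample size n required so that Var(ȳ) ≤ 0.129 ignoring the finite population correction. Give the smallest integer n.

Without fpc, n₀ = s²/D = 36.11/0.129 = 279.9225.
Rounding up, n = 280.

280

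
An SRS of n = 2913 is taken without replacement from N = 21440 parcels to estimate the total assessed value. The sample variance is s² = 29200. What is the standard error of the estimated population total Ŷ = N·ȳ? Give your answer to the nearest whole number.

63101

Var(Ŷ) = N²·Var(ȳ) = N²·(1 − n/N)·s²/n.
f = 2913/21440 = 0.13586754; Var(ȳ) = 0.86413246·29200/2913 = 8.6620899.
Var(Ŷ) = 21440² · 8.6620899 = 3.981734 × 10^9.
SE(Ŷ) = √(3.981734 × 10^9) = 63101.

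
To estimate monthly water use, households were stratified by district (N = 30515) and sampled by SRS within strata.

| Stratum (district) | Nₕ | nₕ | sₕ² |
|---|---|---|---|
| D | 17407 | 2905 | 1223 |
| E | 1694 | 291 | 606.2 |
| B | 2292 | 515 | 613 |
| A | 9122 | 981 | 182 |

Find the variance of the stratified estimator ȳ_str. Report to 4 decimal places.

0.1395

Var(ȳ_str) = Σₕ Wₕ²(1 − fₕ)sₕ²/nₕ with Wₕ = Nₕ/N, N = 30515.
D: Wₕ = 0.57044077; term = 0.57044077²·(1 − 0.16688688)·1223/2905 = 0.11413147.
E: Wₕ = 0.05551368; term = 0.05551368²·(1 − 0.17178276)·606.2/291 = 0.0053170075.
B: Wₕ = 0.07511060; term = 0.07511060²·(1 − 0.22469459)·613/515 = 0.0052062922.
A: Wₕ = 0.29893495; term = 0.29893495²·(1 − 0.10754221)·182/981 = 0.01479597.
Sum = 0.13945074.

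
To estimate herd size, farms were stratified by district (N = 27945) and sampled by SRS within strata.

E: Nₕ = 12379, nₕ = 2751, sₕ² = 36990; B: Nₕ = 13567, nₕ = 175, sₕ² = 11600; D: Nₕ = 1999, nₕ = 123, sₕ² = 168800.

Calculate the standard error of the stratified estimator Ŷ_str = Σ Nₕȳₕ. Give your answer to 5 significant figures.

137090

Var(Ŷ_str) = Σₕ Nₕ²(1 − fₕ)sₕ²/nₕ.
E: 12379²·(1 − 2751/12379)·36990/2751 = 1.602564 × 10^9.
B: 13567²·(1 − 175/13567)·11600/175 = 1.2043403 × 10^10.
D: 1999²·(1 − 123/1999)·168800/123 = 5.1465116 × 10^9.
Sum = 1.8792479 × 10^10.
SE = √(1.8792479 × 10^10) = 137090.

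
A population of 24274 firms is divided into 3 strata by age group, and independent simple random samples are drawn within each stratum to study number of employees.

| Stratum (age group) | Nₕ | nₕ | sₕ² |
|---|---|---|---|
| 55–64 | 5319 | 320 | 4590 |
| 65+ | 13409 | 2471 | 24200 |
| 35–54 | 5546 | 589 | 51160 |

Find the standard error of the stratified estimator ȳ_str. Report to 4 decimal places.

2.6716

Var(ȳ_str) = Σₕ Wₕ²(1 − fₕ)sₕ²/nₕ with Wₕ = Nₕ/N, N = 24274.
55–64: Wₕ = 0.21912334; term = 0.21912334²·(1 − 0.06016168)·4590/320 = 0.64728142.
65+: Wₕ = 0.55240175; term = 0.55240175²·(1 − 0.18427922)·24200/2471 = 2.4377785.
35–54: Wₕ = 0.22847491; term = 0.22847491²·(1 − 0.10620267)·51160/589 = 4.0525775.
Sum = 7.1376374.
SE = √(7.1376374) = 2.6716.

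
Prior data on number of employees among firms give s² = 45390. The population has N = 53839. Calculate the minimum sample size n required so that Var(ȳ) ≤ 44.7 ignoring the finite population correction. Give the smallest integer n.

Without fpc, n₀ = s²/D = 45390/44.7 = 1015.4362.
Rounding up, n = 1016.

1016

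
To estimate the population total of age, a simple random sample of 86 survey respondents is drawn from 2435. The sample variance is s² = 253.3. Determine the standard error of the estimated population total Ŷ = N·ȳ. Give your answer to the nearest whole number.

4104

Var(Ŷ) = N²·Var(ȳ) = N²·(1 − n/N)·s²/n.
f = 86/2435 = 0.03531828; Var(ȳ) = 0.96468172·253.3/86 = 2.8413242.
Var(Ŷ) = 2435² · 2.8413242 = 1.684685 × 10^7.
SE(Ŷ) = √(1.684685 × 10^7) = 4104.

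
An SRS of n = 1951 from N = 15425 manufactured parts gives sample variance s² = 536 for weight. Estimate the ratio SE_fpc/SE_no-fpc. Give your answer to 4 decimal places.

0.9346

f = n/N = 1951/15425 = 0.12648298.
SE_no-fpc = √(s²/n) = 0.52414779; SE_fpc = √((1−f)s²/n) = 0.4898797.
Ratio = √(1−f) = 0.93462132.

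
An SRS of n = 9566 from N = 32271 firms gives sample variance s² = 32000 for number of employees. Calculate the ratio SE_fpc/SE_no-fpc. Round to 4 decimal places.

0.8388

f = n/N = 9566/32271 = 0.29642713.
SE_no-fpc = √(s²/n) = 1.8289836; SE_fpc = √((1−f)s²/n) = 1.5341377.
Ratio = √(1−f) = 0.83879251.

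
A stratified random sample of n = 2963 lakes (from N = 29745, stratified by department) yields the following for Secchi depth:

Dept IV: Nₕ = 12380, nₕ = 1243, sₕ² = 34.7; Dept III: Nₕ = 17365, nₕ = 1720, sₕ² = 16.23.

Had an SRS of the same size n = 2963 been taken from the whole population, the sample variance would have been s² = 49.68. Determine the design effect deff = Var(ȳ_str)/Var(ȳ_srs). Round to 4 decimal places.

0.4801

Var(ȳ_str) = Σ Wₕ²(1−fₕ)sₕ²/nₕ with Wₕ = Nₕ/29745:
  Dept IV: (12380/29745)²·(1−1243/12380)·34.7/1243 = 0.0043503006
  Dept III: (17365/29745)²·(1−1720/17365)·16.23/1720 = 0.0028974269
  → Var(ȳ_str) = 0.0072477275.
Var(ȳ_srs) = (1 − 2963/29745)·49.68/2963 = 0.015096594.
deff = 0.0072477275 / 0.015096594 = 0.4801.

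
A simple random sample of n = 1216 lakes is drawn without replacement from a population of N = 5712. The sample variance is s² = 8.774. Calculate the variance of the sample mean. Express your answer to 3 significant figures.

0.00568

Under SRS without replacement, Var(ȳ) = (1 − f)·s²/n with f = n/N = 1216/5712 = 0.21288515.
Var(ȳ) = (1 − 0.21288515)·8.774/1216 = 0.78711485·0.0072154605 = 0.0056793961.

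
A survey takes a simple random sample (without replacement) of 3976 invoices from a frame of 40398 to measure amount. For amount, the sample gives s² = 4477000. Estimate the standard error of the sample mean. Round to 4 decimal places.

31.8619

Under SRS without replacement, Var(ȳ) = (1 − f)·s²/n with f = n/N = 3976/40398 = 0.09842071.
Var(ȳ) = (1 − 0.09842071)·4477000/3976 = 0.90157929·1126.006 = 1015.1837.
SE(ȳ) = √(1015.1837) = 31.8619.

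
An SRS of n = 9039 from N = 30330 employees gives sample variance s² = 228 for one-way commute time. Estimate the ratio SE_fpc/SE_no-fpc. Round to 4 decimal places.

f = n/N = 9039/30330 = 0.29802176.
SE_no-fpc = √(s²/n) = 0.15882075; SE_fpc = √((1−f)s²/n) = 0.1330666.
Ratio = √(1−f) = 0.83784142.

0.8378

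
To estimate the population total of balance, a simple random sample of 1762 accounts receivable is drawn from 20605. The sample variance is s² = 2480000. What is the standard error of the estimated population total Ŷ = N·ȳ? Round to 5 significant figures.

Var(Ŷ) = N²·Var(ȳ) = N²·(1 − n/N)·s²/n.
f = 1762/20605 = 0.08551322; Var(ȳ) = 0.91448678·2480000/1762 = 1287.1324.
Var(Ŷ) = 20605² · 1287.1324 = 5.4647269 × 10^11.
SE(Ŷ) = √(5.4647269 × 10^11) = 739240.

739240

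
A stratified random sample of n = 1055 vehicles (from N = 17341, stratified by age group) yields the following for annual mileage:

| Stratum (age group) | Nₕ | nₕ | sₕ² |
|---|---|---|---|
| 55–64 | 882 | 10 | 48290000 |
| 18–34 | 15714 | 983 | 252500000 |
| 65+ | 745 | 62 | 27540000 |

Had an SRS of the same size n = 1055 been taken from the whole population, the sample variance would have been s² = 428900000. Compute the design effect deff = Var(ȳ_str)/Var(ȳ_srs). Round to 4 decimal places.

Var(ȳ_str) = Σ Wₕ²(1−fₕ)sₕ²/nₕ with Wₕ = Nₕ/17341:
  55–64: (882/17341)²·(1−10/882)·48290000/10 = 12350.769
  18–34: (15714/17341)²·(1−983/15714)·252500000/983 = 197732.73
  65+: (745/17341)²·(1−62/745)·27540000/62 = 751.62453
  → Var(ȳ_str) = 210835.12.
Var(ȳ_srs) = (1 − 1055/17341)·428900000/1055 = 381806.99.
deff = 210835.12 / 381806.99 = 0.5522.

0.5522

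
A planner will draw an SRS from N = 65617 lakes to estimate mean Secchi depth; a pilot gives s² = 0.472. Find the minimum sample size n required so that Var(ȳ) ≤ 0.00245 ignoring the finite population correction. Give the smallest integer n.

Without fpc, n₀ = s²/D = 0.472/0.00245 = 192.6531.
Rounding up, n = 193.

193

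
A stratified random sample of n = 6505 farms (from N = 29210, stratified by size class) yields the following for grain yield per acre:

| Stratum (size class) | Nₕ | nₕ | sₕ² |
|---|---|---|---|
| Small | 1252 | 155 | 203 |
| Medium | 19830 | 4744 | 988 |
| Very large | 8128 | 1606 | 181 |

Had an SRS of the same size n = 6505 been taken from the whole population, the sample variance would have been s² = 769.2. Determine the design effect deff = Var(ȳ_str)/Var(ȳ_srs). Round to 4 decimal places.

Var(ȳ_str) = Σ Wₕ²(1−fₕ)sₕ²/nₕ with Wₕ = Nₕ/29210:
  Small: (1252/29210)²·(1−155/1252)·203/155 = 0.0021082018
  Medium: (19830/29210)²·(1−4744/19830)·988/4744 = 0.073020696
  Very large: (8128/29210)²·(1−1606/8128)·181/1606 = 0.0070021984
  → Var(ȳ_str) = 0.082131096.
Var(ȳ_srs) = (1 − 6505/29210)·769.2/6505 = 0.091914054.
deff = 0.082131096 / 0.091914054 = 0.8936.

0.8936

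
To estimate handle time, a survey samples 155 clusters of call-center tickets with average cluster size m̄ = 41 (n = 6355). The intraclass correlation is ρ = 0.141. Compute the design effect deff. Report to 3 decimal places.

deff = 1 + (41 − 1)·0.141 = 1 + 5.64 = 6.64.

6.640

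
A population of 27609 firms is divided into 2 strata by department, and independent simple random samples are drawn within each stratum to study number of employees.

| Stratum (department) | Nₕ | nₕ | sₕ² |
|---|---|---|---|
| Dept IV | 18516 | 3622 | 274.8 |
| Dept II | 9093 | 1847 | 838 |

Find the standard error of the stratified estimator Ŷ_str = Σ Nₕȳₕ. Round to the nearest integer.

Var(Ŷ_str) = Σₕ Nₕ²(1 − fₕ)sₕ²/nₕ.
Dept IV: 18516²·(1 − 3622/18516)·274.8/3622 = 2.0923137 × 10^7.
Dept II: 9093²·(1 − 1847/9093)·838/1847 = 2.9893905 × 10^7.
Sum = 5.0817042 × 10^7.
SE = √(5.0817042 × 10^7) = 7129.

7129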